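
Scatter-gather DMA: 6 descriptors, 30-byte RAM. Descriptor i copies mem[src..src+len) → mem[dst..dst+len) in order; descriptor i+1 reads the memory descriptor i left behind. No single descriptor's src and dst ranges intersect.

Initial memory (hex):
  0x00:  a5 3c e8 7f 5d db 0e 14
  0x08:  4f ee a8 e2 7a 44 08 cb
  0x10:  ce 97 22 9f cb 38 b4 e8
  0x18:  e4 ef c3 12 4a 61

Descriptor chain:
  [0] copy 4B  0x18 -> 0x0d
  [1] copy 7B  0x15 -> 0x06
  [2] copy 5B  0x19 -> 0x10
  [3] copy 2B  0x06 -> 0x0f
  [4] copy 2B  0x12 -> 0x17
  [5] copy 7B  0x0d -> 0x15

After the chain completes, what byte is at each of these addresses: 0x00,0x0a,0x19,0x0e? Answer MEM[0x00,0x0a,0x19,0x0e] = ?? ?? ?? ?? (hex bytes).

#0 dst[0x0d+4] := {0xe4,0xef,0xc3,0x12}
#1 dst[0x06+7] := {0x38,0xb4,0xe8,0xe4,0xef,0xc3,0x12}
#2 dst[0x10+5] := {0xef,0xc3,0x12,0x4a,0x61}
#3 dst[0x0f+2] := {0x38,0xb4}
#4 dst[0x17+2] := {0x12,0x4a}
#5 dst[0x15+7] := {0xe4,0xef,0x38,0xb4,0xc3,0x12,0x4a}
query mem[0x00]=0xa5, mem[0x0a]=0xef, mem[0x19]=0xc3, mem[0x0e]=0xef

MEM[0x00,0x0a,0x19,0x0e] = a5 ef c3 ef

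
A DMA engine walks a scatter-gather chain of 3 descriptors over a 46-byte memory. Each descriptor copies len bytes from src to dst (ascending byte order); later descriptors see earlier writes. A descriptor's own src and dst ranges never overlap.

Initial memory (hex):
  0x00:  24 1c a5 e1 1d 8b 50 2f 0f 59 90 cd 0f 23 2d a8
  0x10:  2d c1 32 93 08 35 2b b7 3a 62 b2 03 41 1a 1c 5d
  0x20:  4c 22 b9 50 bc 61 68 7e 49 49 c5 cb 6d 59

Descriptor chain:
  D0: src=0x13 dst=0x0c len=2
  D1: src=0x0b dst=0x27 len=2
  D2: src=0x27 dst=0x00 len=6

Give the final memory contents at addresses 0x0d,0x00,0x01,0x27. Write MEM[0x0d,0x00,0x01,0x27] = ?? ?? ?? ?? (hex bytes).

MEM[0x0d,0x00,0x01,0x27] = 08 cd 93 cd

#0 dst[0x0c+2] := {0x93,0x08}
#1 dst[0x27+2] := {0xcd,0x93}
#2 dst[0x00+6] := {0xcd,0x93,0x49,0xc5,0xcb,0x6d}
query mem[0x0d]=0x08, mem[0x00]=0xcd, mem[0x01]=0x93, mem[0x27]=0xcd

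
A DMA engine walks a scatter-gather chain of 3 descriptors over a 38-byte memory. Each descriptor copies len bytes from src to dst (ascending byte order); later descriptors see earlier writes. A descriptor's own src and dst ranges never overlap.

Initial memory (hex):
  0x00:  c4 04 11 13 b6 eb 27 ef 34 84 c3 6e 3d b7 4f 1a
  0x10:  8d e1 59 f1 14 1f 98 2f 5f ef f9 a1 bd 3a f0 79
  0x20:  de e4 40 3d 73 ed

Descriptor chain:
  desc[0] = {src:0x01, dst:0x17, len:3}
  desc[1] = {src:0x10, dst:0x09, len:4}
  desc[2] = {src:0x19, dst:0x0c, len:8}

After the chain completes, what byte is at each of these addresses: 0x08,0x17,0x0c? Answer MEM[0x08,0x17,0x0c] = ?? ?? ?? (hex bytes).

[0] 0x01->0x17 len=3 : 04 11 13
[1] 0x10->0x09 len=4 : 8d e1 59 f1
[2] 0x19->0x0c len=8 : 13 f9 a1 bd 3a f0 79 de
query mem[0x08]=0x34, mem[0x17]=0x04, mem[0x0c]=0x13

MEM[0x08,0x17,0x0c] = 34 04 13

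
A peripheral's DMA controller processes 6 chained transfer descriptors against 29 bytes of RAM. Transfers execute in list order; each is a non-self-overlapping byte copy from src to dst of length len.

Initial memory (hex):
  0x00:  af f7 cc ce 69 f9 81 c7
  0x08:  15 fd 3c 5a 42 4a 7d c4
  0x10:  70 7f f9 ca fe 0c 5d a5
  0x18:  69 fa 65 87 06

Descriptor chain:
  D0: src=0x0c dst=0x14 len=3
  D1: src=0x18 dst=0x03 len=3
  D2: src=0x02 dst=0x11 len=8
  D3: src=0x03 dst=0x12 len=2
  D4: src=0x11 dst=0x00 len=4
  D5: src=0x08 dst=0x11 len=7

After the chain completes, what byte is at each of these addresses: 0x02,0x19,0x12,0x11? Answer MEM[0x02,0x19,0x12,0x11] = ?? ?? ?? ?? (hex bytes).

[0] 0x0c->0x14 len=3 : 42 4a 7d
[1] 0x18->0x03 len=3 : 69 fa 65
[2] 0x02->0x11 len=8 : cc 69 fa 65 81 c7 15 fd
[3] 0x03->0x12 len=2 : 69 fa
[4] 0x11->0x00 len=4 : cc 69 fa 65
[5] 0x08->0x11 len=7 : 15 fd 3c 5a 42 4a 7d
query mem[0x02]=0xfa, mem[0x19]=0xfa, mem[0x12]=0xfd, mem[0x11]=0x15

MEM[0x02,0x19,0x12,0x11] = fa fa fd 15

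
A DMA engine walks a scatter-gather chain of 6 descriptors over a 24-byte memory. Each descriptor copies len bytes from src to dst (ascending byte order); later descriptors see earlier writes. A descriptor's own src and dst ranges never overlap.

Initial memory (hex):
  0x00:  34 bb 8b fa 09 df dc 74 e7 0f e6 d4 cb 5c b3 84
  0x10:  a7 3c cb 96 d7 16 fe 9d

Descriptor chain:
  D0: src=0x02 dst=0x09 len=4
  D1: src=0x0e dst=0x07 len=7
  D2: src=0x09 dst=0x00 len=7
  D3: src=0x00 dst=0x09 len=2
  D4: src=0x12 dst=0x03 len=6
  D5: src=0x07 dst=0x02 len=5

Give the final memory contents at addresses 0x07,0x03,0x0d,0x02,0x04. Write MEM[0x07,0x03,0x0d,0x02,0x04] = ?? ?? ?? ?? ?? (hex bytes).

  after D0: wrote 4B at 0x09 = 8bfa09df
  after D1: wrote 7B at 0x07 = b384a73ccb96d7
  after D2: wrote 7B at 0x00 = a73ccb96d7b384
  after D3: wrote 2B at 0x09 = a73c
  after D4: wrote 6B at 0x03 = cb96d716fe9d
  after D5: wrote 5B at 0x02 = fe9da73ccb
query mem[0x07]=0xfe, mem[0x03]=0x9d, mem[0x0d]=0xd7, mem[0x02]=0xfe, mem[0x04]=0xa7

MEM[0x07,0x03,0x0d,0x02,0x04] = fe 9d d7 fe a7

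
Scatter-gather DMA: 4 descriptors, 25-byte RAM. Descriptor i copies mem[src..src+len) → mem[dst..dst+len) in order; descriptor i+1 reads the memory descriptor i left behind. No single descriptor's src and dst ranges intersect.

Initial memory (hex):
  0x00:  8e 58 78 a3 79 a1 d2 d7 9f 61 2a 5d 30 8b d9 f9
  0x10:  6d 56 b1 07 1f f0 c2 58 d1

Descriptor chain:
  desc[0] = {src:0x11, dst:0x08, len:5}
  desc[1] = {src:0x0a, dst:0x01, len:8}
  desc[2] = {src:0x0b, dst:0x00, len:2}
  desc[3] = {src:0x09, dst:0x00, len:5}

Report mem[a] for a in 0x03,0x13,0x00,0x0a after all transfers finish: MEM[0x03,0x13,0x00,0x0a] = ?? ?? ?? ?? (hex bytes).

#0 dst[0x08+5] := {0x56,0xb1,0x07,0x1f,0xf0}
#1 dst[0x01+8] := {0x07,0x1f,0xf0,0x8b,0xd9,0xf9,0x6d,0x56}
#2 dst[0x00+2] := {0x1f,0xf0}
#3 dst[0x00+5] := {0xb1,0x07,0x1f,0xf0,0x8b}
query mem[0x03]=0xf0, mem[0x13]=0x07, mem[0x00]=0xb1, mem[0x0a]=0x07

MEM[0x03,0x13,0x00,0x0a] = f0 07 b1 07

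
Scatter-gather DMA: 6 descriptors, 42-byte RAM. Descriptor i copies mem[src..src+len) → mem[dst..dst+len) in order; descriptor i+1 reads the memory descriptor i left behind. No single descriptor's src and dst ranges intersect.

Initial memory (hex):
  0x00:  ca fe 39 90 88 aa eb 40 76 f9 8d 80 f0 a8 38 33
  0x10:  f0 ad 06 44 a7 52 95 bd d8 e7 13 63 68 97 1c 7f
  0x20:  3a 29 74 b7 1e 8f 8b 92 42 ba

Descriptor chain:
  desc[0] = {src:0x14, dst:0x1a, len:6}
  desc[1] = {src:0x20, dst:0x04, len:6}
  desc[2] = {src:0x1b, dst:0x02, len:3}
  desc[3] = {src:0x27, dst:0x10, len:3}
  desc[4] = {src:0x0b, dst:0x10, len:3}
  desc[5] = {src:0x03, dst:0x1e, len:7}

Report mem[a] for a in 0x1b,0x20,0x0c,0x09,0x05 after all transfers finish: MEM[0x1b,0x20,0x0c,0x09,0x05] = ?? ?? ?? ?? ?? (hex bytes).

D0: mem[0x1a..0x1f] <- [a7 52 95 bd d8 e7]
D1: mem[0x04..0x09] <- [3a 29 74 b7 1e 8f]
D2: mem[0x02..0x04] <- [52 95 bd]
D3: mem[0x10..0x12] <- [92 42 ba]
D4: mem[0x10..0x12] <- [80 f0 a8]
D5: mem[0x1e..0x24] <- [95 bd 29 74 b7 1e 8f]
query mem[0x1b]=0x52, mem[0x20]=0x29, mem[0x0c]=0xf0, mem[0x09]=0x8f, mem[0x05]=0x29

MEM[0x1b,0x20,0x0c,0x09,0x05] = 52 29 f0 8f 29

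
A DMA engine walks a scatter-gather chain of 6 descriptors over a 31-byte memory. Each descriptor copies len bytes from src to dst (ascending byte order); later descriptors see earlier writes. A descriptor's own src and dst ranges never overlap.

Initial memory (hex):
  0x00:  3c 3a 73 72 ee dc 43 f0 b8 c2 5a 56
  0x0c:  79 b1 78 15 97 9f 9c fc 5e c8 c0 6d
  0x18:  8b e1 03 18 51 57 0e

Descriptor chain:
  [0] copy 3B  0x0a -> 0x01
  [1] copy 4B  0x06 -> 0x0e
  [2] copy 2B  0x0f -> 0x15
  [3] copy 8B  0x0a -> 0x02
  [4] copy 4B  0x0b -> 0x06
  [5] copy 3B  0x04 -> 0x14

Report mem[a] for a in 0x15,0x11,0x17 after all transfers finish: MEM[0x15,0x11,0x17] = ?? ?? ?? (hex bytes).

MEM[0x15,0x11,0x17] = b1 c2 6d

  after D0: wrote 3B at 0x01 = 5a5679
  after D1: wrote 4B at 0x0e = 43f0b8c2
  after D2: wrote 2B at 0x15 = f0b8
  after D3: wrote 8B at 0x02 = 5a5679b143f0b8c2
  after D4: wrote 4B at 0x06 = 5679b143
  after D5: wrote 3B at 0x14 = 79b156
query mem[0x15]=0xb1, mem[0x11]=0xc2, mem[0x17]=0x6d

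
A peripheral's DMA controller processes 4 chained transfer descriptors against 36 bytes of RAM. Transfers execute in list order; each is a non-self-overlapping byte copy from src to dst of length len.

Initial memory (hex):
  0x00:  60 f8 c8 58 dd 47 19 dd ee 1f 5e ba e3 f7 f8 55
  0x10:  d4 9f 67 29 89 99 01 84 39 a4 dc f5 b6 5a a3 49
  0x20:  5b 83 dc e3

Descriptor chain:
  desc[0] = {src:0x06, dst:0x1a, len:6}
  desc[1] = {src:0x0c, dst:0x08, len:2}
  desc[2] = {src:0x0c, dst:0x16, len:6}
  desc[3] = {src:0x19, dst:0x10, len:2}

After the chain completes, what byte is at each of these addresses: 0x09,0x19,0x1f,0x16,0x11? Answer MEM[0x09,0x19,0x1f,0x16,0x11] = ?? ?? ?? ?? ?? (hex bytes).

MEM[0x09,0x19,0x1f,0x16,0x11] = f7 55 ba e3 d4

#0 dst[0x1a+6] := {0x19,0xdd,0xee,0x1f,0x5e,0xba}
#1 dst[0x08+2] := {0xe3,0xf7}
#2 dst[0x16+6] := {0xe3,0xf7,0xf8,0x55,0xd4,0x9f}
#3 dst[0x10+2] := {0x55,0xd4}
query mem[0x09]=0xf7, mem[0x19]=0x55, mem[0x1f]=0xba, mem[0x16]=0xe3, mem[0x11]=0xd4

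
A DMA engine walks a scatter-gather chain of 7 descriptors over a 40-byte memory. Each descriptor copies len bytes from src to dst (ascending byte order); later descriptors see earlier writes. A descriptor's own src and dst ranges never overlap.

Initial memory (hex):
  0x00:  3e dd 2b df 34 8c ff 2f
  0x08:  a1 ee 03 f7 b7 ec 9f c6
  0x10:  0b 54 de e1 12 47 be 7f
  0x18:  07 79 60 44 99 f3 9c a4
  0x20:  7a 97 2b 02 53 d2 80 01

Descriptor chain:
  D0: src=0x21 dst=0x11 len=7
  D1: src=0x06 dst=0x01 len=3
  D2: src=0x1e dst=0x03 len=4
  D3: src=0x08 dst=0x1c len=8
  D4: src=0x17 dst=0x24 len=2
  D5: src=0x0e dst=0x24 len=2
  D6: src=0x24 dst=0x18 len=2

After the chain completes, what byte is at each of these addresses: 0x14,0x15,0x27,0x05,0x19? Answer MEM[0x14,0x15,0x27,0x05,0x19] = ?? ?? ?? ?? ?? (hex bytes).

  after D0: wrote 7B at 0x11 = 972b0253d28001
  after D1: wrote 3B at 0x01 = ff2fa1
  after D2: wrote 4B at 0x03 = 9ca47a97
  after D3: wrote 8B at 0x1c = a1ee03f7b7ec9fc6
  after D4: wrote 2B at 0x24 = 0107
  after D5: wrote 2B at 0x24 = 9fc6
  after D6: wrote 2B at 0x18 = 9fc6
query mem[0x14]=0x53, mem[0x15]=0xd2, mem[0x27]=0x01, mem[0x05]=0x7a, mem[0x19]=0xc6

MEM[0x14,0x15,0x27,0x05,0x19] = 53 d2 01 7a c6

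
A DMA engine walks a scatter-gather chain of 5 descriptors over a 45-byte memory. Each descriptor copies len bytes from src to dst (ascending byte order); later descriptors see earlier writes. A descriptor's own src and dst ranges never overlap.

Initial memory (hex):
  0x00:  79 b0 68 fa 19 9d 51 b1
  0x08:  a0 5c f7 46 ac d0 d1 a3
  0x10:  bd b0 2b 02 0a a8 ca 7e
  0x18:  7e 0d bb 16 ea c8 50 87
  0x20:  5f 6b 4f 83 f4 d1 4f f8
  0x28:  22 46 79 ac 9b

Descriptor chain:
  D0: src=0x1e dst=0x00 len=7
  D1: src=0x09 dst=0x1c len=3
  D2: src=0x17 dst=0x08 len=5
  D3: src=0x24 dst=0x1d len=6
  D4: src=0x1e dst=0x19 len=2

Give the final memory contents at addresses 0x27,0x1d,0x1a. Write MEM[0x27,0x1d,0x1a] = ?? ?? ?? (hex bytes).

MEM[0x27,0x1d,0x1a] = f8 f4 4f

D0: mem[0x00..0x06] <- [50 87 5f 6b 4f 83 f4]
D1: mem[0x1c..0x1e] <- [5c f7 46]
D2: mem[0x08..0x0c] <- [7e 7e 0d bb 16]
D3: mem[0x1d..0x22] <- [f4 d1 4f f8 22 46]
D4: mem[0x19..0x1a] <- [d1 4f]
query mem[0x27]=0xf8, mem[0x1d]=0xf4, mem[0x1a]=0x4f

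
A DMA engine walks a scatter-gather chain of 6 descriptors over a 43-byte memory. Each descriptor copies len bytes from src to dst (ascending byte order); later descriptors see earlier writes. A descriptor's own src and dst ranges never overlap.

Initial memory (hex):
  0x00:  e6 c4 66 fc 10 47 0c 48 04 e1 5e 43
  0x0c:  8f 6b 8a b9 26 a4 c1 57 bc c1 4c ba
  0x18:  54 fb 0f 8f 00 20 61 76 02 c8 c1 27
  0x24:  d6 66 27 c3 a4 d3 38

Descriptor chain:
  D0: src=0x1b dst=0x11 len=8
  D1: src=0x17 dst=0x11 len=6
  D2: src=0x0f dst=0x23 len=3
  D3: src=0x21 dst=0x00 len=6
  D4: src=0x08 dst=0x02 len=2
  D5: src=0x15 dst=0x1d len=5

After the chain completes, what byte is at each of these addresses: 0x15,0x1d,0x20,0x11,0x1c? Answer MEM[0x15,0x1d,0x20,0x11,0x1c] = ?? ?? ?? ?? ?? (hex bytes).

[0] 0x1b->0x11 len=8 : 8f 00 20 61 76 02 c8 c1
[1] 0x17->0x11 len=6 : c8 c1 fb 0f 8f 00
[2] 0x0f->0x23 len=3 : b9 26 c8
[3] 0x21->0x00 len=6 : c8 c1 b9 26 c8 27
[4] 0x08->0x02 len=2 : 04 e1
[5] 0x15->0x1d len=5 : 8f 00 c8 c1 fb
query mem[0x15]=0x8f, mem[0x1d]=0x8f, mem[0x20]=0xc1, mem[0x11]=0xc8, mem[0x1c]=0x00

MEM[0x15,0x1d,0x20,0x11,0x1c] = 8f 8f c1 c8 00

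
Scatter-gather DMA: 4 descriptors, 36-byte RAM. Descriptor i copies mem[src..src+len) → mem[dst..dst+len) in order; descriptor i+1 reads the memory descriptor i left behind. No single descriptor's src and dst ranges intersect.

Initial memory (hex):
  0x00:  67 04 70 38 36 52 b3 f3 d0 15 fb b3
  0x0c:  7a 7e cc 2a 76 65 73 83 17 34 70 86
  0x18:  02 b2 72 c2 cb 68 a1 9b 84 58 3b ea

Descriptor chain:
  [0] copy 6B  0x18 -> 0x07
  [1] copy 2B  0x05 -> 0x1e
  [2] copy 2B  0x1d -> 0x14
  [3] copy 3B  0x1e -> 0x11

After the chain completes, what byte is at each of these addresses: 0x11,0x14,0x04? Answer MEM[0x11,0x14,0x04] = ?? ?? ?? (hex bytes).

MEM[0x11,0x14,0x04] = 52 68 36

D0: mem[0x07..0x0c] <- [02 b2 72 c2 cb 68]
D1: mem[0x1e..0x1f] <- [52 b3]
D2: mem[0x14..0x15] <- [68 52]
D3: mem[0x11..0x13] <- [52 b3 84]
query mem[0x11]=0x52, mem[0x14]=0x68, mem[0x04]=0x36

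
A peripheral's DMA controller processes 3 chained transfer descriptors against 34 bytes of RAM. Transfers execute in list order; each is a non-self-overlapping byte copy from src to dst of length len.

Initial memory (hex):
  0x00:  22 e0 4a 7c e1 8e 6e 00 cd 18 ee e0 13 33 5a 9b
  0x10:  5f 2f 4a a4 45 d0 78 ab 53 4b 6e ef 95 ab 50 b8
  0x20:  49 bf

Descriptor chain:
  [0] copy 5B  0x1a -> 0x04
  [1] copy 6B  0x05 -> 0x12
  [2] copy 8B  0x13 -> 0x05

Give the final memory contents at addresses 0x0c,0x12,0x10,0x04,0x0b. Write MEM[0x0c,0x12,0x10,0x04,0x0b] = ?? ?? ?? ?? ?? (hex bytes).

MEM[0x0c,0x12,0x10,0x04,0x0b] = 6e ef 5f 6e 4b

  after D0: wrote 5B at 0x04 = 6eef95ab50
  after D1: wrote 6B at 0x12 = ef95ab5018ee
  after D2: wrote 8B at 0x05 = 95ab5018ee534b6e
query mem[0x0c]=0x6e, mem[0x12]=0xef, mem[0x10]=0x5f, mem[0x04]=0x6e, mem[0x0b]=0x4b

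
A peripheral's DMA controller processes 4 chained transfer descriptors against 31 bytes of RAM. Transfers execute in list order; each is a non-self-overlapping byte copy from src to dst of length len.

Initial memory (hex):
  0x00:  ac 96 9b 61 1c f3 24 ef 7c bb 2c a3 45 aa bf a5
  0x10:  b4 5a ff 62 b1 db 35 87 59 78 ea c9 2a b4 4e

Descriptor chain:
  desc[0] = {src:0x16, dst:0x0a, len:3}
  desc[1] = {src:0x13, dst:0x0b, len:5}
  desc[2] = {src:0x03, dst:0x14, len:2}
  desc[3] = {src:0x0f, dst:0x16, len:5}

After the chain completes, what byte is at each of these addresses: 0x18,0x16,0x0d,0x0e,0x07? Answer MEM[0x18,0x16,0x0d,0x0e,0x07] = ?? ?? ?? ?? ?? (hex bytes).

[0] 0x16->0x0a len=3 : 35 87 59
[1] 0x13->0x0b len=5 : 62 b1 db 35 87
[2] 0x03->0x14 len=2 : 61 1c
[3] 0x0f->0x16 len=5 : 87 b4 5a ff 62
query mem[0x18]=0x5a, mem[0x16]=0x87, mem[0x0d]=0xdb, mem[0x0e]=0x35, mem[0x07]=0xef

MEM[0x18,0x16,0x0d,0x0e,0x07] = 5a 87 db 35 ef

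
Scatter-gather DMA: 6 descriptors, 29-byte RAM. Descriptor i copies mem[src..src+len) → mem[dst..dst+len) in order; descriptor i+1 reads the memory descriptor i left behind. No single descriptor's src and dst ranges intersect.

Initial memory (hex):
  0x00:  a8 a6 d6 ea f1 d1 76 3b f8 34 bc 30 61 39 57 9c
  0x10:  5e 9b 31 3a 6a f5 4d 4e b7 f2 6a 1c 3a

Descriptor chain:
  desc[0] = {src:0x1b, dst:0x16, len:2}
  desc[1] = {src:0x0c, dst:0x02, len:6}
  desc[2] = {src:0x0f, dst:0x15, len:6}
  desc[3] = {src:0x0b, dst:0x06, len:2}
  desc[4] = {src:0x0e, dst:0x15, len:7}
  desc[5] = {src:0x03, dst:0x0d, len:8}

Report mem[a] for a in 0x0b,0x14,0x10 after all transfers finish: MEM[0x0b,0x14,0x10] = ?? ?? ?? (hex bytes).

MEM[0x0b,0x14,0x10] = 30 bc 30

D0: mem[0x16..0x17] <- [1c 3a]
D1: mem[0x02..0x07] <- [61 39 57 9c 5e 9b]
D2: mem[0x15..0x1a] <- [9c 5e 9b 31 3a 6a]
D3: mem[0x06..0x07] <- [30 61]
D4: mem[0x15..0x1b] <- [57 9c 5e 9b 31 3a 6a]
D5: mem[0x0d..0x14] <- [39 57 9c 30 61 f8 34 bc]
query mem[0x0b]=0x30, mem[0x14]=0xbc, mem[0x10]=0x30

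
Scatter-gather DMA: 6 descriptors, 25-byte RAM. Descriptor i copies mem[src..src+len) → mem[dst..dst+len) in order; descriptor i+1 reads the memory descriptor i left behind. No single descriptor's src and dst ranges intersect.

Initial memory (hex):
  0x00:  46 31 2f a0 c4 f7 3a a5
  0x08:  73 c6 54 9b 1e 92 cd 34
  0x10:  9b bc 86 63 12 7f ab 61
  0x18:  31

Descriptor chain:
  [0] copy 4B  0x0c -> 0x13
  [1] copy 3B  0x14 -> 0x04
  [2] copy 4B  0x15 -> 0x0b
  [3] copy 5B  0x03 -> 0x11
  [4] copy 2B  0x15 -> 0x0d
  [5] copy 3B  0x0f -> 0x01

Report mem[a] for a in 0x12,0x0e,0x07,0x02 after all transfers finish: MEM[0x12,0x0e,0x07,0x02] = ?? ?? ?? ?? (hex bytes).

#0 dst[0x13+4] := {0x1e,0x92,0xcd,0x34}
#1 dst[0x04+3] := {0x92,0xcd,0x34}
#2 dst[0x0b+4] := {0xcd,0x34,0x61,0x31}
#3 dst[0x11+5] := {0xa0,0x92,0xcd,0x34,0xa5}
#4 dst[0x0d+2] := {0xa5,0x34}
#5 dst[0x01+3] := {0x34,0x9b,0xa0}
query mem[0x12]=0x92, mem[0x0e]=0x34, mem[0x07]=0xa5, mem[0x02]=0x9b

MEM[0x12,0x0e,0x07,0x02] = 92 34 a5 9b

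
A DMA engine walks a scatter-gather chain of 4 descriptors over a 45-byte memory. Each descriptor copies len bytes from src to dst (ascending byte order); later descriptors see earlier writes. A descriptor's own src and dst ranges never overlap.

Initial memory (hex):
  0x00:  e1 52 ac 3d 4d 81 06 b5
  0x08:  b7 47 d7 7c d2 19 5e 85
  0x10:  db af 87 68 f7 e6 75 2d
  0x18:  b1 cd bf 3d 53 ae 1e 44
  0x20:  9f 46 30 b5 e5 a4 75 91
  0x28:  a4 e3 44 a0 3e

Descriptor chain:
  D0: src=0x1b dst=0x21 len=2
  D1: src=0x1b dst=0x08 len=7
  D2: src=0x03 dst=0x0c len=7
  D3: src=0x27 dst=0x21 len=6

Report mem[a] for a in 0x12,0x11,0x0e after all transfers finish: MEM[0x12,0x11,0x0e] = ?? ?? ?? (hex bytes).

MEM[0x12,0x11,0x0e] = 53 3d 81

D0: mem[0x21..0x22] <- [3d 53]
D1: mem[0x08..0x0e] <- [3d 53 ae 1e 44 9f 3d]
D2: mem[0x0c..0x12] <- [3d 4d 81 06 b5 3d 53]
D3: mem[0x21..0x26] <- [91 a4 e3 44 a0 3e]
query mem[0x12]=0x53, mem[0x11]=0x3d, mem[0x0e]=0x81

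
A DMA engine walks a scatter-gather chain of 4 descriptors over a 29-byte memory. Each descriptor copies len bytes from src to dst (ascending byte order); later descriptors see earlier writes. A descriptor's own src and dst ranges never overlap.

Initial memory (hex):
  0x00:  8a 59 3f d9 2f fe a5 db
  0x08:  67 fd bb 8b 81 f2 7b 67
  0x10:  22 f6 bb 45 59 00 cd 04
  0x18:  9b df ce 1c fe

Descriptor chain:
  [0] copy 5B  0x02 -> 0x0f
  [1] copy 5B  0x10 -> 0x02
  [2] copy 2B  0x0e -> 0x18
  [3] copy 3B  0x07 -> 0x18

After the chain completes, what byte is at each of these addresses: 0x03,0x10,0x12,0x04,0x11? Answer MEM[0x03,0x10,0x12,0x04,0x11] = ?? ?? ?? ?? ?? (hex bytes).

D0: mem[0x0f..0x13] <- [3f d9 2f fe a5]
D1: mem[0x02..0x06] <- [d9 2f fe a5 59]
D2: mem[0x18..0x19] <- [7b 3f]
D3: mem[0x18..0x1a] <- [db 67 fd]
query mem[0x03]=0x2f, mem[0x10]=0xd9, mem[0x12]=0xfe, mem[0x04]=0xfe, mem[0x11]=0x2f

MEM[0x03,0x10,0x12,0x04,0x11] = 2f d9 fe fe 2f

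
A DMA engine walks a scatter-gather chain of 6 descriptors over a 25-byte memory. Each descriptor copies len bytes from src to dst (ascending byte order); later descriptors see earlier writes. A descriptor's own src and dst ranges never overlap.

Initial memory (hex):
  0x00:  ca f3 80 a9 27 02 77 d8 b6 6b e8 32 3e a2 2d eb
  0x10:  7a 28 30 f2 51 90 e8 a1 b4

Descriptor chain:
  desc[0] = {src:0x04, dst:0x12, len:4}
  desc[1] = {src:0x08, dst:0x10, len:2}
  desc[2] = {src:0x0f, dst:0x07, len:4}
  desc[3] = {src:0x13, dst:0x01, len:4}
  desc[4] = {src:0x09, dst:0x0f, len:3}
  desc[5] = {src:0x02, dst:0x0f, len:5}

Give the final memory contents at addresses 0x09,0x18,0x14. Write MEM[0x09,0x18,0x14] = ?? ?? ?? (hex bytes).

MEM[0x09,0x18,0x14] = 6b b4 77

  after D0: wrote 4B at 0x12 = 270277d8
  after D1: wrote 2B at 0x10 = b66b
  after D2: wrote 4B at 0x07 = ebb66b27
  after D3: wrote 4B at 0x01 = 0277d8e8
  after D4: wrote 3B at 0x0f = 6b2732
  after D5: wrote 5B at 0x0f = 77d8e80277
query mem[0x09]=0x6b, mem[0x18]=0xb4, mem[0x14]=0x77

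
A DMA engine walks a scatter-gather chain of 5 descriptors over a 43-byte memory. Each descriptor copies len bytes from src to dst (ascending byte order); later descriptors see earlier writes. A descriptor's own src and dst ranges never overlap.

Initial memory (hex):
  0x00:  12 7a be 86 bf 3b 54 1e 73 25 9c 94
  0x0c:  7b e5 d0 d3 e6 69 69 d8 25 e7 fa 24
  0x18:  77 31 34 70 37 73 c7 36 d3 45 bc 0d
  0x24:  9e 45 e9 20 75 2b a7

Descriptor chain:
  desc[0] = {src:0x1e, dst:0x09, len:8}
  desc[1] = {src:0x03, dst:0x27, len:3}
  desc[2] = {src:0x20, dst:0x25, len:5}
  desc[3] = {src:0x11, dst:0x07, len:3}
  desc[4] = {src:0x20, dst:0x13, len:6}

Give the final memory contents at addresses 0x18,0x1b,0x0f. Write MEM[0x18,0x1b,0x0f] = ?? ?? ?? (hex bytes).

  after D0: wrote 8B at 0x09 = c736d345bc0d9e45
  after D1: wrote 3B at 0x27 = 86bf3b
  after D2: wrote 5B at 0x25 = d345bc0d9e
  after D3: wrote 3B at 0x07 = 6969d8
  after D4: wrote 6B at 0x13 = d345bc0d9ed3
query mem[0x18]=0xd3, mem[0x1b]=0x70, mem[0x0f]=0x9e

MEM[0x18,0x1b,0x0f] = d3 70 9e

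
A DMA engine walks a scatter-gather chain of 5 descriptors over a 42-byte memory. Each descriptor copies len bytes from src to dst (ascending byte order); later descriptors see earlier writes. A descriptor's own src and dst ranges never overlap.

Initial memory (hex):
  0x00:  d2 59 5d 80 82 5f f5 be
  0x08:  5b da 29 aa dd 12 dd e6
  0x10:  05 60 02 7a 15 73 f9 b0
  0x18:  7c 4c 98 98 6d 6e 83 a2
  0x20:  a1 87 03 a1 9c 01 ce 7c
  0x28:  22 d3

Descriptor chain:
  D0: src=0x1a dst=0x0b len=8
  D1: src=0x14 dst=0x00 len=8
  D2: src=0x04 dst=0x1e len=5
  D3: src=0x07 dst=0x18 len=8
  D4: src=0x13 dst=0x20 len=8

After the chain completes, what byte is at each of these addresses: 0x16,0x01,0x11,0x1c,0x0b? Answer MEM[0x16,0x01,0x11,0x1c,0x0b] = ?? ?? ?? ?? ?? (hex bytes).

  after D0: wrote 8B at 0x0b = 98986d6e83a2a187
  after D1: wrote 8B at 0x00 = 1573f9b07c4c9898
  after D2: wrote 5B at 0x1e = 7c4c98985b
  after D3: wrote 8B at 0x18 = 985bda2998986d6e
  after D4: wrote 8B at 0x20 = 7a1573f9b0985bda
query mem[0x16]=0xf9, mem[0x01]=0x73, mem[0x11]=0xa1, mem[0x1c]=0x98, mem[0x0b]=0x98

MEM[0x16,0x01,0x11,0x1c,0x0b] = f9 73 a1 98 98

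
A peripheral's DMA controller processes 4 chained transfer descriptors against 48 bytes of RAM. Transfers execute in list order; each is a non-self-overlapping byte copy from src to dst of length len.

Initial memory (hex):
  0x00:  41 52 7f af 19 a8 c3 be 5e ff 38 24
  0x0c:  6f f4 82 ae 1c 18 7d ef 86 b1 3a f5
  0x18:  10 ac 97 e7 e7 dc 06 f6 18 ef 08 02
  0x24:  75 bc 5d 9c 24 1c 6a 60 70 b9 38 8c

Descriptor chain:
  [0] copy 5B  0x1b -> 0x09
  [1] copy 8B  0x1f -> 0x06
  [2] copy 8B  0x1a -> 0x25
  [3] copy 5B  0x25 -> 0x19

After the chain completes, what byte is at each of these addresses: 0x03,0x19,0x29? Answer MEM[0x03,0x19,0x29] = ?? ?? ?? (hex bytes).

  after D0: wrote 5B at 0x09 = e7e7dc06f6
  after D1: wrote 8B at 0x06 = f618ef080275bc5d
  after D2: wrote 8B at 0x25 = 97e7e7dc06f618ef
  after D3: wrote 5B at 0x19 = 97e7e7dc06
query mem[0x03]=0xaf, mem[0x19]=0x97, mem[0x29]=0x06

MEM[0x03,0x19,0x29] = af 97 06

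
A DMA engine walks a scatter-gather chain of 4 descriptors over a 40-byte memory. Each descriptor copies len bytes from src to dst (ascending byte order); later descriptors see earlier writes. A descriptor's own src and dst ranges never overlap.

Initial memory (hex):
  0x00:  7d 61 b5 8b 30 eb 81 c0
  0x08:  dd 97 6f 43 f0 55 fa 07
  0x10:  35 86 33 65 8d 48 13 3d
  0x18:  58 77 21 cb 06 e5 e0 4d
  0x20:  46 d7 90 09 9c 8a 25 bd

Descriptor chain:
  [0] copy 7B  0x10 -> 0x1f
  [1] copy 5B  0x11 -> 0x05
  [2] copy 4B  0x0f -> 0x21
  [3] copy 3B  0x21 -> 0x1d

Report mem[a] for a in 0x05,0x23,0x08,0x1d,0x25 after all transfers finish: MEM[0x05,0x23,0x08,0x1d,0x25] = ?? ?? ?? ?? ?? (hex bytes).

#0 dst[0x1f+7] := {0x35,0x86,0x33,0x65,0x8d,0x48,0x13}
#1 dst[0x05+5] := {0x86,0x33,0x65,0x8d,0x48}
#2 dst[0x21+4] := {0x07,0x35,0x86,0x33}
#3 dst[0x1d+3] := {0x07,0x35,0x86}
query mem[0x05]=0x86, mem[0x23]=0x86, mem[0x08]=0x8d, mem[0x1d]=0x07, mem[0x25]=0x13

MEM[0x05,0x23,0x08,0x1d,0x25] = 86 86 8d 07 13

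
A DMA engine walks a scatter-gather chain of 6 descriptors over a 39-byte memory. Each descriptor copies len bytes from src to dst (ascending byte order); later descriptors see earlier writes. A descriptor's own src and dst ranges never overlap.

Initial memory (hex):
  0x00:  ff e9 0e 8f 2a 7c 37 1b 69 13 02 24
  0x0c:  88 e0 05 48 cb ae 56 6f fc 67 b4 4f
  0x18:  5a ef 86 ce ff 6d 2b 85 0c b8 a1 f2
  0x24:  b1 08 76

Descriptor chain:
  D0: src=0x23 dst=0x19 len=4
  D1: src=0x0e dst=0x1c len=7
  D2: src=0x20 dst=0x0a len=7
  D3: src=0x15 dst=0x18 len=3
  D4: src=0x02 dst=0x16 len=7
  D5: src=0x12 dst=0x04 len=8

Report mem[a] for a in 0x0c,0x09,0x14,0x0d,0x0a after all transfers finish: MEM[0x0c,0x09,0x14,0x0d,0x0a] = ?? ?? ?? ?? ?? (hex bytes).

MEM[0x0c,0x09,0x14,0x0d,0x0a] = fc 8f fc f2 2a

  after D0: wrote 4B at 0x19 = f2b10876
  after D1: wrote 7B at 0x1c = 0548cbae566ffc
  after D2: wrote 7B at 0x0a = 566ffcf2b10876
  after D3: wrote 3B at 0x18 = 67b44f
  after D4: wrote 7B at 0x16 = 0e8f2a7c371b69
  after D5: wrote 8B at 0x04 = 566ffc670e8f2a7c
query mem[0x0c]=0xfc, mem[0x09]=0x8f, mem[0x14]=0xfc, mem[0x0d]=0xf2, mem[0x0a]=0x2a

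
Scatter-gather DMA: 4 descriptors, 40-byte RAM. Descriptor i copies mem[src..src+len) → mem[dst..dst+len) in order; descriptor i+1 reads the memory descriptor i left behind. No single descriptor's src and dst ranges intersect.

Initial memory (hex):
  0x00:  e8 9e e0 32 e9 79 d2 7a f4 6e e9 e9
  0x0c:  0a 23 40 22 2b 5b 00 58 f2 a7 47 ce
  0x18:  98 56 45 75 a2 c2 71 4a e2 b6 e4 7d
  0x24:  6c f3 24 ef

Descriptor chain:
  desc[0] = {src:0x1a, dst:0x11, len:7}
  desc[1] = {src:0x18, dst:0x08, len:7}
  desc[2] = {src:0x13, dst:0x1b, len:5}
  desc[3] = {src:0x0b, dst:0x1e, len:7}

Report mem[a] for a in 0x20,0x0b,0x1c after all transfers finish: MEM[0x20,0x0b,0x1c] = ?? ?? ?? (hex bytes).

MEM[0x20,0x0b,0x1c] = c2 75 c2

[0] 0x1a->0x11 len=7 : 45 75 a2 c2 71 4a e2
[1] 0x18->0x08 len=7 : 98 56 45 75 a2 c2 71
[2] 0x13->0x1b len=5 : a2 c2 71 4a e2
[3] 0x0b->0x1e len=7 : 75 a2 c2 71 22 2b 45
query mem[0x20]=0xc2, mem[0x0b]=0x75, mem[0x1c]=0xc2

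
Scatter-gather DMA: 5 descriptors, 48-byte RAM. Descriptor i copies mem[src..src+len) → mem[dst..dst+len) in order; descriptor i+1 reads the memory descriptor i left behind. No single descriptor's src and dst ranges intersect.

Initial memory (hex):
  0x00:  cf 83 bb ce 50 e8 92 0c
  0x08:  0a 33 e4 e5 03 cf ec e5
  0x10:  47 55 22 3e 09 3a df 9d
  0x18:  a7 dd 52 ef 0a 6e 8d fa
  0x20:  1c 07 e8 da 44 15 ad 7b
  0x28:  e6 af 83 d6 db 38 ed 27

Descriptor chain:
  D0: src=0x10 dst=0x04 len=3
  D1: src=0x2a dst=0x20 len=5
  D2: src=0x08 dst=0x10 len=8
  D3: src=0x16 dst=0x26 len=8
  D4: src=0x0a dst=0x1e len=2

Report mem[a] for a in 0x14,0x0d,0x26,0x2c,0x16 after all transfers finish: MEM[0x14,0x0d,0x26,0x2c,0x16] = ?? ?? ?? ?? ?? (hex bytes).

MEM[0x14,0x0d,0x26,0x2c,0x16] = 03 cf ec 0a ec

#0 dst[0x04+3] := {0x47,0x55,0x22}
#1 dst[0x20+5] := {0x83,0xd6,0xdb,0x38,0xed}
#2 dst[0x10+8] := {0x0a,0x33,0xe4,0xe5,0x03,0xcf,0xec,0xe5}
#3 dst[0x26+8] := {0xec,0xe5,0xa7,0xdd,0x52,0xef,0x0a,0x6e}
#4 dst[0x1e+2] := {0xe4,0xe5}
query mem[0x14]=0x03, mem[0x0d]=0xcf, mem[0x26]=0xec, mem[0x2c]=0x0a, mem[0x16]=0xec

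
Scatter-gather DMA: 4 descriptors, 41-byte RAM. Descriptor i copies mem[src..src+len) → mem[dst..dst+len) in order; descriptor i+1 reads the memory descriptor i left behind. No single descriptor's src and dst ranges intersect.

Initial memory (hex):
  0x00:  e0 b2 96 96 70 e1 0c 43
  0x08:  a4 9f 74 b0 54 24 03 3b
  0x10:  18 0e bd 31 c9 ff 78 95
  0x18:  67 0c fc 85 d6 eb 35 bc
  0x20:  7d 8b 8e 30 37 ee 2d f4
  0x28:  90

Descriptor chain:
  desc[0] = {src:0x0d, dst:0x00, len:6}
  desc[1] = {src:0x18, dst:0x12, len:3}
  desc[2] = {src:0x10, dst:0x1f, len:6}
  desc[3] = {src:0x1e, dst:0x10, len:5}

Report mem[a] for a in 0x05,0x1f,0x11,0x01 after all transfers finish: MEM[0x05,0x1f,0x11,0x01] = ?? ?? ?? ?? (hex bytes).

MEM[0x05,0x1f,0x11,0x01] = bd 18 18 03

D0: mem[0x00..0x05] <- [24 03 3b 18 0e bd]
D1: mem[0x12..0x14] <- [67 0c fc]
D2: mem[0x1f..0x24] <- [18 0e 67 0c fc ff]
D3: mem[0x10..0x14] <- [35 18 0e 67 0c]
query mem[0x05]=0xbd, mem[0x1f]=0x18, mem[0x11]=0x18, mem[0x01]=0x03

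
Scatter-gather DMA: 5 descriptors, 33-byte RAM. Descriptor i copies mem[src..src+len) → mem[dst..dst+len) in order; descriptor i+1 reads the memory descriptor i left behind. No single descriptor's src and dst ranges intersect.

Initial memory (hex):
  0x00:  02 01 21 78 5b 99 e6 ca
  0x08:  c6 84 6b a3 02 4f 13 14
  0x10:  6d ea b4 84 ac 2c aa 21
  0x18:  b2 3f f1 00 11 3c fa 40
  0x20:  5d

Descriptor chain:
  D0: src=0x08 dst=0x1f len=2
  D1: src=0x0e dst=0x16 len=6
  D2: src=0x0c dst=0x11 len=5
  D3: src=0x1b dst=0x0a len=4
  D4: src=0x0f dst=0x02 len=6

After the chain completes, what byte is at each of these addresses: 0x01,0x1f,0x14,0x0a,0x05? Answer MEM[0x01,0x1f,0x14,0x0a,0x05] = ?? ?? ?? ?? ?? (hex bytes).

MEM[0x01,0x1f,0x14,0x0a,0x05] = 01 c6 14 84 4f

#0 dst[0x1f+2] := {0xc6,0x84}
#1 dst[0x16+6] := {0x13,0x14,0x6d,0xea,0xb4,0x84}
#2 dst[0x11+5] := {0x02,0x4f,0x13,0x14,0x6d}
#3 dst[0x0a+4] := {0x84,0x11,0x3c,0xfa}
#4 dst[0x02+6] := {0x14,0x6d,0x02,0x4f,0x13,0x14}
query mem[0x01]=0x01, mem[0x1f]=0xc6, mem[0x14]=0x14, mem[0x0a]=0x84, mem[0x05]=0x4f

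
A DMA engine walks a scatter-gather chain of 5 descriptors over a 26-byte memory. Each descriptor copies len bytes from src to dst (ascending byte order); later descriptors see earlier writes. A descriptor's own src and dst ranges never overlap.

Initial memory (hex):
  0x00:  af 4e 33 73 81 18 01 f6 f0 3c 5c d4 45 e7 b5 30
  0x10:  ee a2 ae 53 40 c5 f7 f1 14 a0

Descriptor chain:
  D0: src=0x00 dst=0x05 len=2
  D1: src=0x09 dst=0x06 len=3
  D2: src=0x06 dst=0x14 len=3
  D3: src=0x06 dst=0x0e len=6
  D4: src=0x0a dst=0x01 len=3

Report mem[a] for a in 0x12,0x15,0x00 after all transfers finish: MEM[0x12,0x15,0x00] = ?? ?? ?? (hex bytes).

MEM[0x12,0x15,0x00] = 5c 5c af

#0 dst[0x05+2] := {0xaf,0x4e}
#1 dst[0x06+3] := {0x3c,0x5c,0xd4}
#2 dst[0x14+3] := {0x3c,0x5c,0xd4}
#3 dst[0x0e+6] := {0x3c,0x5c,0xd4,0x3c,0x5c,0xd4}
#4 dst[0x01+3] := {0x5c,0xd4,0x45}
query mem[0x12]=0x5c, mem[0x15]=0x5c, mem[0x00]=0xaf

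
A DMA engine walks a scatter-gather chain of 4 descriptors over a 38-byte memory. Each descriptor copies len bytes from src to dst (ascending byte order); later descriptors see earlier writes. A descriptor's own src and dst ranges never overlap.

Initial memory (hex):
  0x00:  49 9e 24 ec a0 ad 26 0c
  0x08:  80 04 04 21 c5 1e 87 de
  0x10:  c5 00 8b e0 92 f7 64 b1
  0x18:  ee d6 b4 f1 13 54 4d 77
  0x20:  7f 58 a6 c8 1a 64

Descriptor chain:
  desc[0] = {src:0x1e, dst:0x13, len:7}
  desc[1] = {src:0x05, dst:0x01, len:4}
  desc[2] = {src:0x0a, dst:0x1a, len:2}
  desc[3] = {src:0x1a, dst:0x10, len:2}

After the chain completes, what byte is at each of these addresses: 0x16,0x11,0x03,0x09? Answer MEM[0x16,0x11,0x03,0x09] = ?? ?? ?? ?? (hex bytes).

MEM[0x16,0x11,0x03,0x09] = 58 21 0c 04

D0: mem[0x13..0x19] <- [4d 77 7f 58 a6 c8 1a]
D1: mem[0x01..0x04] <- [ad 26 0c 80]
D2: mem[0x1a..0x1b] <- [04 21]
D3: mem[0x10..0x11] <- [04 21]
query mem[0x16]=0x58, mem[0x11]=0x21, mem[0x03]=0x0c, mem[0x09]=0x04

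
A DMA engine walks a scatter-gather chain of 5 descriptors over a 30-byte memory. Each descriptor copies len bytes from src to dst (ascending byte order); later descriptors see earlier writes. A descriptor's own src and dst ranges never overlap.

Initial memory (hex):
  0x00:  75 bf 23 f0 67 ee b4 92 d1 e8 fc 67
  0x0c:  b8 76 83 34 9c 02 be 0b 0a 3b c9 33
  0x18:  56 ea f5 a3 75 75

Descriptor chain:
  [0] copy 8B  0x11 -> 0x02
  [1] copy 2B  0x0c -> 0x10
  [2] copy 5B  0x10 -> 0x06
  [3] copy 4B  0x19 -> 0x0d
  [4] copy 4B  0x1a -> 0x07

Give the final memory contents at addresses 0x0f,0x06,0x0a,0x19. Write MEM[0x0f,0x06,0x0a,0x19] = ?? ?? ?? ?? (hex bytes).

[0] 0x11->0x02 len=8 : 02 be 0b 0a 3b c9 33 56
[1] 0x0c->0x10 len=2 : b8 76
[2] 0x10->0x06 len=5 : b8 76 be 0b 0a
[3] 0x19->0x0d len=4 : ea f5 a3 75
[4] 0x1a->0x07 len=4 : f5 a3 75 75
query mem[0x0f]=0xa3, mem[0x06]=0xb8, mem[0x0a]=0x75, mem[0x19]=0xea

MEM[0x0f,0x06,0x0a,0x19] = a3 b8 75 ea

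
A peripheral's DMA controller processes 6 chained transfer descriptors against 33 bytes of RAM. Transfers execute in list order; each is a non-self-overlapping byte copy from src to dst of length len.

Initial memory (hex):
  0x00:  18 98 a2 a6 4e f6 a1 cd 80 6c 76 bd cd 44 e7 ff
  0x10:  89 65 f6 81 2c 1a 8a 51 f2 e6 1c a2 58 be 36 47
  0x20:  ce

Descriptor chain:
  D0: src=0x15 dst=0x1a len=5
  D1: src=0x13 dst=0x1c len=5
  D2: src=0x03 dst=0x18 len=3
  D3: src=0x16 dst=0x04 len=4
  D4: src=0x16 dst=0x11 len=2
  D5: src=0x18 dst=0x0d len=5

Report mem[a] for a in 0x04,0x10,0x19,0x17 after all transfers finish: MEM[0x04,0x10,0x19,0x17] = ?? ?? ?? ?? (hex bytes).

MEM[0x04,0x10,0x19,0x17] = 8a 8a 4e 51

#0 dst[0x1a+5] := {0x1a,0x8a,0x51,0xf2,0xe6}
#1 dst[0x1c+5] := {0x81,0x2c,0x1a,0x8a,0x51}
#2 dst[0x18+3] := {0xa6,0x4e,0xf6}
#3 dst[0x04+4] := {0x8a,0x51,0xa6,0x4e}
#4 dst[0x11+2] := {0x8a,0x51}
#5 dst[0x0d+5] := {0xa6,0x4e,0xf6,0x8a,0x81}
query mem[0x04]=0x8a, mem[0x10]=0x8a, mem[0x19]=0x4e, mem[0x17]=0x51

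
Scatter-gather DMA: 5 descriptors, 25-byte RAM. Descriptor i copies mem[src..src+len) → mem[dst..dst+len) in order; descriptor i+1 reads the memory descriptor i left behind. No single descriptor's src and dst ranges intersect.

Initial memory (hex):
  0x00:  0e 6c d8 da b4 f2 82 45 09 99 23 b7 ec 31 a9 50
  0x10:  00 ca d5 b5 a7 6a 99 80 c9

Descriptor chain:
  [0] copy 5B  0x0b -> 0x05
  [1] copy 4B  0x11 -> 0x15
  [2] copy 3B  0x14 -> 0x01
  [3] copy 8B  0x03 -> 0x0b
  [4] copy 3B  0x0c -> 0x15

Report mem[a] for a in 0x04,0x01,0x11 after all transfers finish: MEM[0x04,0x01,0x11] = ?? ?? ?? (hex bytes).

MEM[0x04,0x01,0x11] = b4 a7 50

[0] 0x0b->0x05 len=5 : b7 ec 31 a9 50
[1] 0x11->0x15 len=4 : ca d5 b5 a7
[2] 0x14->0x01 len=3 : a7 ca d5
[3] 0x03->0x0b len=8 : d5 b4 b7 ec 31 a9 50 23
[4] 0x0c->0x15 len=3 : b4 b7 ec
query mem[0x04]=0xb4, mem[0x01]=0xa7, mem[0x11]=0x50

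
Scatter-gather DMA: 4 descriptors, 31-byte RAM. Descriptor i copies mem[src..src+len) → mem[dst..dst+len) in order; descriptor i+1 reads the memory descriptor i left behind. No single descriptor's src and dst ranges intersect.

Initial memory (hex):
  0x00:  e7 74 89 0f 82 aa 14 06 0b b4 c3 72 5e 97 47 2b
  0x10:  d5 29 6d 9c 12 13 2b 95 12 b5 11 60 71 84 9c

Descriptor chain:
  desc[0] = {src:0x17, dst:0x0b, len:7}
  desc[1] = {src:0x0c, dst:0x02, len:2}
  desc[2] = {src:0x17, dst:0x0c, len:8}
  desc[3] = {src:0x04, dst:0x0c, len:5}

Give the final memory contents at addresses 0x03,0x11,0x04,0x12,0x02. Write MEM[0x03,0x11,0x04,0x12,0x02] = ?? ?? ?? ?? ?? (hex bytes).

  after D0: wrote 7B at 0x0b = 9512b511607184
  after D1: wrote 2B at 0x02 = 12b5
  after D2: wrote 8B at 0x0c = 9512b5116071849c
  after D3: wrote 5B at 0x0c = 82aa14060b
query mem[0x03]=0xb5, mem[0x11]=0x71, mem[0x04]=0x82, mem[0x12]=0x84, mem[0x02]=0x12

MEM[0x03,0x11,0x04,0x12,0x02] = b5 71 82 84 12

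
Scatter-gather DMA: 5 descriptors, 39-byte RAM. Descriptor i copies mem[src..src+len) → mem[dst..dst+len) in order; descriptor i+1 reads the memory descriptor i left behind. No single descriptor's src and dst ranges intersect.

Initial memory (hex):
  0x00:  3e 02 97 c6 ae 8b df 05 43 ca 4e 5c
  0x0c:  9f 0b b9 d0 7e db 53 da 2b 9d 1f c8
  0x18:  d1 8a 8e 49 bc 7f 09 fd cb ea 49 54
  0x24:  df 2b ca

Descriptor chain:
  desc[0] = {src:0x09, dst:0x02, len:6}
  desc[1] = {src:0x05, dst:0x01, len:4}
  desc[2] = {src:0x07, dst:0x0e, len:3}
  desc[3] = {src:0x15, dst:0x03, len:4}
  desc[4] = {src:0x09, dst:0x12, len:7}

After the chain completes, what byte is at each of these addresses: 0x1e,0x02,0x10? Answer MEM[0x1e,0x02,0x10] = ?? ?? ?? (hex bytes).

MEM[0x1e,0x02,0x10] = 09 0b ca

[0] 0x09->0x02 len=6 : ca 4e 5c 9f 0b b9
[1] 0x05->0x01 len=4 : 9f 0b b9 43
[2] 0x07->0x0e len=3 : b9 43 ca
[3] 0x15->0x03 len=4 : 9d 1f c8 d1
[4] 0x09->0x12 len=7 : ca 4e 5c 9f 0b b9 43
query mem[0x1e]=0x09, mem[0x02]=0x0b, mem[0x10]=0xca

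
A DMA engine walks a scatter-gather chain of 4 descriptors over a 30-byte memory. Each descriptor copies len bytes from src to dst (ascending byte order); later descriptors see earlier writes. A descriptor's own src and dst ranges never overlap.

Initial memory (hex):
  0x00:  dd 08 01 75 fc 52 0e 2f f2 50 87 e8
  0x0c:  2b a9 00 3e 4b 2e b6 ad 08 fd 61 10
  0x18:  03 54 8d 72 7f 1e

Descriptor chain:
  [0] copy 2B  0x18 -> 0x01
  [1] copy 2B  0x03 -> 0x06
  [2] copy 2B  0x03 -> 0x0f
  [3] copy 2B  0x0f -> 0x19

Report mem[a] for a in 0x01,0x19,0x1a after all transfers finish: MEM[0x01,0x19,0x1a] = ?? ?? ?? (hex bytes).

#0 dst[0x01+2] := {0x03,0x54}
#1 dst[0x06+2] := {0x75,0xfc}
#2 dst[0x0f+2] := {0x75,0xfc}
#3 dst[0x19+2] := {0x75,0xfc}
query mem[0x01]=0x03, mem[0x19]=0x75, mem[0x1a]=0xfc

MEM[0x01,0x19,0x1a] = 03 75 fc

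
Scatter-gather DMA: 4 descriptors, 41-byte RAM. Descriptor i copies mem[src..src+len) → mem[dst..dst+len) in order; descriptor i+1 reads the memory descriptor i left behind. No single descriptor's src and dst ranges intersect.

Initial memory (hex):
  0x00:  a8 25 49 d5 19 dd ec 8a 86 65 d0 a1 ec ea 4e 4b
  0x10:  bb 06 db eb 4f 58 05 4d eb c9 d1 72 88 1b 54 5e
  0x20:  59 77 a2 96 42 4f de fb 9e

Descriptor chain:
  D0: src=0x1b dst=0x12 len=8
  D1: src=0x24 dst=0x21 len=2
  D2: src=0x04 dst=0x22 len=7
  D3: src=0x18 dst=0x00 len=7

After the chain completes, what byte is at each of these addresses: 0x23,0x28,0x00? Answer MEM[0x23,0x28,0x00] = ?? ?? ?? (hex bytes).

D0: mem[0x12..0x19] <- [72 88 1b 54 5e 59 77 a2]
D1: mem[0x21..0x22] <- [42 4f]
D2: mem[0x22..0x28] <- [19 dd ec 8a 86 65 d0]
D3: mem[0x00..0x06] <- [77 a2 d1 72 88 1b 54]
query mem[0x23]=0xdd, mem[0x28]=0xd0, mem[0x00]=0x77

MEM[0x23,0x28,0x00] = dd d0 77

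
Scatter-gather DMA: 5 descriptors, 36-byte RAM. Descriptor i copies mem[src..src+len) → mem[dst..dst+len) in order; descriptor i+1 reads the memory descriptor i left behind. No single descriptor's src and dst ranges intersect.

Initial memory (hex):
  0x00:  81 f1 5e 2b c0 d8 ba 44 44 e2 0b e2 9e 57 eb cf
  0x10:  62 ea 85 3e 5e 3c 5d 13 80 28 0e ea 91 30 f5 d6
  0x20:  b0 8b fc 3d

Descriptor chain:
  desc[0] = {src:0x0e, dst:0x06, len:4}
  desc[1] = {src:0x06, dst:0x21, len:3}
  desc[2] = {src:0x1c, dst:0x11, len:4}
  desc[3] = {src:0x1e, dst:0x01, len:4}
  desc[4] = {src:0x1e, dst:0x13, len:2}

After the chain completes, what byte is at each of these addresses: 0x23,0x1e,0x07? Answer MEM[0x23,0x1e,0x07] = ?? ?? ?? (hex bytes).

D0: mem[0x06..0x09] <- [eb cf 62 ea]
D1: mem[0x21..0x23] <- [eb cf 62]
D2: mem[0x11..0x14] <- [91 30 f5 d6]
D3: mem[0x01..0x04] <- [f5 d6 b0 eb]
D4: mem[0x13..0x14] <- [f5 d6]
query mem[0x23]=0x62, mem[0x1e]=0xf5, mem[0x07]=0xcf

MEM[0x23,0x1e,0x07] = 62 f5 cf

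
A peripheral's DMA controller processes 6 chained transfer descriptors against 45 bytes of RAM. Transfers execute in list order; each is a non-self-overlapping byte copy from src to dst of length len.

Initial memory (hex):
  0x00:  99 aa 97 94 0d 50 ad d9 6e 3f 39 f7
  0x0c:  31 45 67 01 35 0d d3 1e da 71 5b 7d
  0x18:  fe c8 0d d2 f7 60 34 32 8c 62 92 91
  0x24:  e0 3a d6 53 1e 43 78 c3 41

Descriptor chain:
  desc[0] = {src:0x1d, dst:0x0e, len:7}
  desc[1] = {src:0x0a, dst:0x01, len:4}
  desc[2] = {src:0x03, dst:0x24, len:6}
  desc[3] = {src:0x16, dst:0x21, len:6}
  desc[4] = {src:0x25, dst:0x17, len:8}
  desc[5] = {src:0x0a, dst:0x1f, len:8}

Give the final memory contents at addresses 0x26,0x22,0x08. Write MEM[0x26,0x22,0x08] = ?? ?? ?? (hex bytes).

MEM[0x26,0x22,0x08] = 8c 45 6e

D0: mem[0x0e..0x14] <- [60 34 32 8c 62 92 91]
D1: mem[0x01..0x04] <- [39 f7 31 45]
D2: mem[0x24..0x29] <- [31 45 50 ad d9 6e]
D3: mem[0x21..0x26] <- [5b 7d fe c8 0d d2]
D4: mem[0x17..0x1e] <- [0d d2 ad d9 6e 78 c3 41]
D5: mem[0x1f..0x26] <- [39 f7 31 45 60 34 32 8c]
query mem[0x26]=0x8c, mem[0x22]=0x45, mem[0x08]=0x6e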